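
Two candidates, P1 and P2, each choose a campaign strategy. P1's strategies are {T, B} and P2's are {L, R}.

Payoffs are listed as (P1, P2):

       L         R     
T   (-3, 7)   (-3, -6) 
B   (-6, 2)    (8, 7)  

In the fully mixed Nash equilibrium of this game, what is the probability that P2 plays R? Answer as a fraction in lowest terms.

3/14

Let q be the probability that P2 plays L. In a completely mixed equilibrium, P1 must be indifferent between T and B.
P1's expected payoff from T is −3q − 3(1−q); from B it is −6q + 8(1−q).
Setting these equal: -3 = −14q + 8, so q = 11/14.
Therefore P2 plays R with probability 1 − 11/14 = 3/14.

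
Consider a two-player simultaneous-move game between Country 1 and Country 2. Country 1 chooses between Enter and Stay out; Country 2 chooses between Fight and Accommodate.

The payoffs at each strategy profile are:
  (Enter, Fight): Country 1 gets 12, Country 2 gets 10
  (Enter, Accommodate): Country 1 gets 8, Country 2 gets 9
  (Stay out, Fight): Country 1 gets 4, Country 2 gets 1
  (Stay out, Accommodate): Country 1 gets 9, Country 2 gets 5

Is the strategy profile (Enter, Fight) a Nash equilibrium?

At (Enter, Fight), Country 1 earns 12; switching to Stay out would give 4, so Country 1 has no profitable deviation.
Country 2 earns 10; switching to Accommodate would give 9, so Country 2 has no profitable deviation.
Neither player can gain by a unilateral deviation, so this profile is a Nash equilibrium.

Yes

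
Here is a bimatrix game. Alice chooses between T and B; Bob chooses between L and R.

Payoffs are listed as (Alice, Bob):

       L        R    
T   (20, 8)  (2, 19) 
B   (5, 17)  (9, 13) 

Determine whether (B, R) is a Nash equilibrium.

No

At (B, R), Alice earns 9; switching to T would give 2, so Alice has no profitable deviation.
Bob earns 13; switching to L would give 17, so Bob would deviate.
Since at least one player can profitably deviate, this is not a Nash equilibrium.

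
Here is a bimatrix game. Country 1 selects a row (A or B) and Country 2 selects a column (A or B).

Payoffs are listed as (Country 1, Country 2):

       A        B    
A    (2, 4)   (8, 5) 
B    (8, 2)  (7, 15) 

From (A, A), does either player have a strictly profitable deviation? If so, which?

Both

Country 1 at (A, A) earns 2; deviating to B yields 8 — a strict improvement.
Country 2 earns 4; deviating to B yields 5 — a strict improvement.
Both Country 1 and Country 2 have strictly profitable deviations.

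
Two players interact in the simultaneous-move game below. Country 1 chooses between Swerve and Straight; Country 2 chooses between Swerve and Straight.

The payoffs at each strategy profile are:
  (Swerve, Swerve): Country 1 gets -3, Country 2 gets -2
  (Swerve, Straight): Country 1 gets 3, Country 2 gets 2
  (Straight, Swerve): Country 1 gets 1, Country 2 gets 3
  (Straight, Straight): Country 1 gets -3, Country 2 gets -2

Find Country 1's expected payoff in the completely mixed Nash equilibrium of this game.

First find q, the probability Country 2 plays Swerve, from Country 1's indifference between Swerve and Straight: −3q + 3(1−q) = q − 3(1−q), giving q = 3/5.
Since Country 1 is indifferent in equilibrium, Country 1's expected payoff equals the payoff from either row against (3/5, 2/5). Using Swerve: −3(3/5) + 3(2/5) = -3/5.

-3/5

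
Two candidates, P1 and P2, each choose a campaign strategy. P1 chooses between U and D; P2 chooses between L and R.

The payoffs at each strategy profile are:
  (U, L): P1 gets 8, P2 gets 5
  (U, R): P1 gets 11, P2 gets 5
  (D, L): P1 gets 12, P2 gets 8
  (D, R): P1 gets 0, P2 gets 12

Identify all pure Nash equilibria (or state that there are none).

(U, L): P1 prefers D (12 > 8) — not an equilibrium.
(U, R): P1 gets 11 ≥ 0 from D, and P2 gets 5 ≥ 5 from L — Nash equilibrium.
(D, L): P2 prefers R (12 > 8) — not an equilibrium.
(D, R): P1 prefers U (11 > 0) — not an equilibrium.

(U, R)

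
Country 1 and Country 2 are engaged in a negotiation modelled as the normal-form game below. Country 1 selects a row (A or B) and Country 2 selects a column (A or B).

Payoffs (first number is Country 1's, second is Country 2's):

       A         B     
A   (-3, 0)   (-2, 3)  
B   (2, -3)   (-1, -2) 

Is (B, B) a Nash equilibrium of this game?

Yes

At (B, B), Country 1 earns -1; switching to A would give -2, so Country 1 has no profitable deviation.
Country 2 earns -2; switching to A would give -3, so Country 2 has no profitable deviation.
Neither player can gain by a unilateral deviation, so this profile is a Nash equilibrium.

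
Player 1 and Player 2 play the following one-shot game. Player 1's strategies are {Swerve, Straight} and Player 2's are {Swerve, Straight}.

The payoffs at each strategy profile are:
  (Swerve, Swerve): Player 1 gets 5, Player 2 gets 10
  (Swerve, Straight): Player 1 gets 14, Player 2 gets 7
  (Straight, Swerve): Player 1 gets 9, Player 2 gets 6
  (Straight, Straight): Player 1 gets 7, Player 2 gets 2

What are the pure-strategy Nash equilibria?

(Straight, Swerve)

(Swerve, Swerve): Player 1 prefers Straight (9 > 5) — not an equilibrium.
(Swerve, Straight): Player 2 prefers Swerve (10 > 7) — not an equilibrium.
(Straight, Swerve): Player 1 gets 9 ≥ 5 from Swerve, and Player 2 gets 6 ≥ 2 from Straight — Nash equilibrium.
(Straight, Straight): Player 1 prefers Swerve (14 > 7); Player 2 prefers Swerve (6 > 2) — not an equilibrium.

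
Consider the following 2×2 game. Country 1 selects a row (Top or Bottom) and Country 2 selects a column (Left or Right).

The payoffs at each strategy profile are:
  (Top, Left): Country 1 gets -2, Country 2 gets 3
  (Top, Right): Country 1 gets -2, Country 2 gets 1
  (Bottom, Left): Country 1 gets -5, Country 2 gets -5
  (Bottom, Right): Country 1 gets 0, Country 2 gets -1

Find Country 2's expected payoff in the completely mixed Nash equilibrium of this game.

First find p, the probability Country 1 plays Top, from Country 2's indifference between Left and Right: 3p − 5(1−p) = p − (1−p), giving p = 2/3.
Since Country 2 is indifferent in equilibrium, Country 2's expected payoff equals the payoff from either column against (2/3, 1/3). Using Left: 3(2/3) − 5(1/3) = 1/3.

1/3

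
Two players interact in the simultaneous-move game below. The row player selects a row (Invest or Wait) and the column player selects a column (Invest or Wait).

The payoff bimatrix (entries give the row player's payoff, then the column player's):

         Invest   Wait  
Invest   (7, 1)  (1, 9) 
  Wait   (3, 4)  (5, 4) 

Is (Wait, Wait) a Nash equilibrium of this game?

Yes

At (Wait, Wait), the row player earns 5; switching to Invest would give 1, so the row player has no profitable deviation.
The column player earns 4; switching to Invest would give 4, so the column player has no profitable deviation.
Neither player can gain by a unilateral deviation, so this profile is a Nash equilibrium.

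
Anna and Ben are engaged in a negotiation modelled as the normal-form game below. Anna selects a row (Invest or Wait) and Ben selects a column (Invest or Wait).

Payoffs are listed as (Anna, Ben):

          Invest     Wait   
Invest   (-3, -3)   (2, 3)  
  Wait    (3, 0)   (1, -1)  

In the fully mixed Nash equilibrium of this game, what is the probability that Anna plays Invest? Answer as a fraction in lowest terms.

Let x be the probability that Anna plays Invest. In a completely mixed equilibrium, Ben must be indifferent between Invest and Wait.
Ben's expected payoff from Invest is −3x; from Wait it is 3x − (1−x).
Setting these equal: −3x = 4x − 1, so x = 1/7.

1/7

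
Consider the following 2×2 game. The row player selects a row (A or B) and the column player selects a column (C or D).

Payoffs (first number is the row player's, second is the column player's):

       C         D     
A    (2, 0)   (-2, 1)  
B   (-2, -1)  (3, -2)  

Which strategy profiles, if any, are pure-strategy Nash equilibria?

none

(A, C): the column player prefers D (1 > 0) — not an equilibrium.
(A, D): the row player prefers B (3 > -2) — not an equilibrium.
(B, C): the row player prefers A (2 > -2) — not an equilibrium.
(B, D): the column player prefers C (-1 > -2) — not an equilibrium.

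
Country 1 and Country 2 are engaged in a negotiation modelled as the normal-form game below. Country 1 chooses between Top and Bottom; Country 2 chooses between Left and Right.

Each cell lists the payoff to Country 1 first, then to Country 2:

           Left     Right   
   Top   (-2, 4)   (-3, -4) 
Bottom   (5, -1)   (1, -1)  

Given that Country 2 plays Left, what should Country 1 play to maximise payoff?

Bottom

Against Left, Country 1 earns -2 from Top and 5 from Bottom.
So Bottom is the best response.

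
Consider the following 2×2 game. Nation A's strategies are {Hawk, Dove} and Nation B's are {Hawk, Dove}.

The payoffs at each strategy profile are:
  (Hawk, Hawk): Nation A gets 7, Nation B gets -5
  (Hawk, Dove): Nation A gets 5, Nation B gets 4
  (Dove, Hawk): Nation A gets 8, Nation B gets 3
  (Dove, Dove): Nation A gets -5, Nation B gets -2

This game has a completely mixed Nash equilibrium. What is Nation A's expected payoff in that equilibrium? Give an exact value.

First find y, the probability Nation B plays Hawk, from Nation A's indifference between Hawk and Dove: 7y + 5(1−y) = 8y − 5(1−y), giving y = 10/11.
Since Nation A is indifferent in equilibrium, Nation A's expected payoff equals the payoff from either row against (10/11, 1/11). Using Hawk: 7(10/11) + 5(1/11) = 75/11.

75/11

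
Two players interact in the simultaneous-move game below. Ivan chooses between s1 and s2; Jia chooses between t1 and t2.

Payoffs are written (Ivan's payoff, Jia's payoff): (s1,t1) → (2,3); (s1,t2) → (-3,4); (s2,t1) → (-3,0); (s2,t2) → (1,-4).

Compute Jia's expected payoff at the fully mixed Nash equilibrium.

First find p, the probability Ivan plays s1, from Jia's indifference between t1 and t2: 3p = 4p − 4(1−p), giving p = 4/5.
Since Jia is indifferent in equilibrium, Jia's expected payoff equals the payoff from either column against (4/5, 1/5). Using t1: 3(4/5) = 12/5.

12/5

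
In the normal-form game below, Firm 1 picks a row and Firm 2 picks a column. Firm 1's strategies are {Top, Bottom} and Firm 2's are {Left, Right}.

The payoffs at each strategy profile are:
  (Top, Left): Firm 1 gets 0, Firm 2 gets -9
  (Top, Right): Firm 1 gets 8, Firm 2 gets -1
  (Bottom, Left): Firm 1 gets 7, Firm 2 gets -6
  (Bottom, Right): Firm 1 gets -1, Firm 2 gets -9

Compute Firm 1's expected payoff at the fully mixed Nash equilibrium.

First find q, the probability Firm 2 plays Left, from Firm 1's indifference between Top and Bottom: 8(1−q) = 7q − (1−q), giving q = 9/16.
Since Firm 1 is indifferent in equilibrium, Firm 1's expected payoff equals the payoff from either row against (9/16, 7/16). Using Top: 8(7/16) = 7/2.

7/2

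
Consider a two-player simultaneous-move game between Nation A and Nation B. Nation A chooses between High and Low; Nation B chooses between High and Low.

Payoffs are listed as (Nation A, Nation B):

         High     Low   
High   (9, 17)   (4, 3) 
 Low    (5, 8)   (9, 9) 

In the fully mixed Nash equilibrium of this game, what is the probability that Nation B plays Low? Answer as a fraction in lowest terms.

4/9

Let c be the probability that Nation B plays High. In a completely mixed equilibrium, Nation A must be indifferent between High and Low.
Nation A's expected payoff from High is 9c + 4(1−c); from Low it is 5c + 9(1−c).
Setting these equal: 5c + 4 = −4c + 9, so c = 5/9.
Therefore Nation B plays Low with probability 1 − 5/9 = 4/9.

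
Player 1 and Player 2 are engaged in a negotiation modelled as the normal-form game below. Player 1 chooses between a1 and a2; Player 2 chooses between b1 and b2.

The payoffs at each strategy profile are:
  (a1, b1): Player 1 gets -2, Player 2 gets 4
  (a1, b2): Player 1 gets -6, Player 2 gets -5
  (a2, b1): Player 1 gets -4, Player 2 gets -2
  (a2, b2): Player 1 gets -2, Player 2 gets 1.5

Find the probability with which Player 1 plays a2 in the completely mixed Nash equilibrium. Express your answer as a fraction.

Let p be the probability that Player 1 plays a1. In a completely mixed equilibrium, Player 2 must be indifferent between b1 and b2.
Player 2's expected payoff from b1 is 4p − 2(1−p); from b2 it is −5p + 1.5(1−p).
Setting these equal: 6p − 2 = −6.5p + 1.5, so p = 7/25.
Therefore Player 1 plays a2 with probability 1 − 7/25 = 18/25.

18/25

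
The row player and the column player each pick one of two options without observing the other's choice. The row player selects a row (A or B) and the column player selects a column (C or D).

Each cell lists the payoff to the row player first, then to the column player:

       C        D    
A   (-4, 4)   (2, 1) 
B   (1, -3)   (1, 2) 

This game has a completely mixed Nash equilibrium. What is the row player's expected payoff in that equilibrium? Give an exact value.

First find q, the probability the column player plays C, from the row player's indifference between A and B: −4q + 2(1−q) = q + (1−q), giving q = 1/6.
Since the row player is indifferent in equilibrium, the row player's expected payoff equals the payoff from either row against (1/6, 5/6). Using A: −4(1/6) + 2(5/6) = 1.

1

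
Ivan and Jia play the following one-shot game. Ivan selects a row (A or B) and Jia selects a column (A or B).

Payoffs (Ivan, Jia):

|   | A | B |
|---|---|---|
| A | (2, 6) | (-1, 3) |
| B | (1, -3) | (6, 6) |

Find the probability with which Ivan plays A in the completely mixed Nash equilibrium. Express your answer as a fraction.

3/4

Let p be the probability that Ivan plays A. In a completely mixed equilibrium, Jia must be indifferent between A and B.
Jia's expected payoff from A is 6p − 3(1−p); from B it is 3p + 6(1−p).
Setting these equal: 9p − 3 = −3p + 6, so p = 3/4.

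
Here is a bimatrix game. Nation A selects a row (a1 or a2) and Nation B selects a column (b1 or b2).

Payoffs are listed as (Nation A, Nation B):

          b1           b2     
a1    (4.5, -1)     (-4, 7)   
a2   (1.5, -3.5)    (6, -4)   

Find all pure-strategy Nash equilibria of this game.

none

(a1, b1): Nation B prefers b2 (7 > -1) — not an equilibrium.
(a1, b2): Nation A prefers a2 (6 > -4) — not an equilibrium.
(a2, b1): Nation A prefers a1 (4.5 > 1.5) — not an equilibrium.
(a2, b2): Nation B prefers b1 (-3.5 > -4) — not an equilibrium.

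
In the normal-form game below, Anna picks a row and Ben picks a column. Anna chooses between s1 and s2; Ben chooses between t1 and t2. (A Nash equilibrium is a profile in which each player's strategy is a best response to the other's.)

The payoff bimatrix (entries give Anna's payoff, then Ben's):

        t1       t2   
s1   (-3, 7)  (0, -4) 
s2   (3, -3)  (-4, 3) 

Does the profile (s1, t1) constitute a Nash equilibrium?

No

At (s1, t1), Anna earns -3; switching to s2 would give 3, so Anna would deviate.
Ben earns 7; switching to t2 would give -4, so Ben has no profitable deviation.
Since at least one player can profitably deviate, this is not a Nash equilibrium.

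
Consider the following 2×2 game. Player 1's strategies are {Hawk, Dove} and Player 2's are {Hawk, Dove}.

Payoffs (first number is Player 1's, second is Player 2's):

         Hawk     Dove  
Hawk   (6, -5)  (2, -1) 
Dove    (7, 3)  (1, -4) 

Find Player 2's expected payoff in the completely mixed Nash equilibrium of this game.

First find x, the probability Player 1 plays Hawk, from Player 2's indifference between Hawk and Dove: −5x + 3(1−x) = −x − 4(1−x), giving x = 7/11.
Since Player 2 is indifferent in equilibrium, Player 2's expected payoff equals the payoff from either column against (7/11, 4/11). Using Hawk: −5(7/11) + 3(4/11) = -23/11.

-23/11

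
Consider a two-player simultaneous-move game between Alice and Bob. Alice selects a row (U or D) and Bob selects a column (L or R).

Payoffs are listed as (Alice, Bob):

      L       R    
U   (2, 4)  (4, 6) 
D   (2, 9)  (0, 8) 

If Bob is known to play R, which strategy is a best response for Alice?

Against R, Alice earns 4 from U and 0 from D.
So U is the best response.

U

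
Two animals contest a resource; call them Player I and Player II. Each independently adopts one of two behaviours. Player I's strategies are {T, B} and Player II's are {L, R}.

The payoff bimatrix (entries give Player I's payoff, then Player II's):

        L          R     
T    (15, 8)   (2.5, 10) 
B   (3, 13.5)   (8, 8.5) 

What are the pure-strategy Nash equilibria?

(T, L): Player II prefers R (10 > 8) — not an equilibrium.
(T, R): Player I prefers B (8 > 2.5) — not an equilibrium.
(B, L): Player I prefers T (15 > 3) — not an equilibrium.
(B, R): Player II prefers L (13.5 > 8.5) — not an equilibrium.

none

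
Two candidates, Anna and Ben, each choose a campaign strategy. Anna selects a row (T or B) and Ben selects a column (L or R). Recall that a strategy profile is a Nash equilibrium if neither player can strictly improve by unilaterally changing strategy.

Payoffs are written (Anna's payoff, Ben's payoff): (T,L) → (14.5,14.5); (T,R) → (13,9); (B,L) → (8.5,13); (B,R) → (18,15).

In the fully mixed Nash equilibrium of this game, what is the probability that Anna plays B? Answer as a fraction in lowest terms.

11/15

Let r be the probability that Anna plays T. In a completely mixed equilibrium, Ben must be indifferent between L and R.
Ben's expected payoff from L is 14.5r + 13(1−r); from R it is 9r + 15(1−r).
Setting these equal: 1.5r + 13 = −6r + 15, so r = 4/15.
Therefore Anna plays B with probability 1 − 4/15 = 11/15.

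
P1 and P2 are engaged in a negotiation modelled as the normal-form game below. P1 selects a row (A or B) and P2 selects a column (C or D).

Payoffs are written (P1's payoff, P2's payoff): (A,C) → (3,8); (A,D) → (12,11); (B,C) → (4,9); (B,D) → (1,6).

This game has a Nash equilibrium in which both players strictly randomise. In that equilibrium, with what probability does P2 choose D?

1/12

Let y be the probability that P2 plays C. In a completely mixed equilibrium, P1 must be indifferent between A and B.
P1's expected payoff from A is 3y + 12(1−y); from B it is 4y + (1−y).
Setting these equal: −9y + 12 = 3y + 1, so y = 11/12.
Therefore P2 plays D with probability 1 − 11/12 = 1/12.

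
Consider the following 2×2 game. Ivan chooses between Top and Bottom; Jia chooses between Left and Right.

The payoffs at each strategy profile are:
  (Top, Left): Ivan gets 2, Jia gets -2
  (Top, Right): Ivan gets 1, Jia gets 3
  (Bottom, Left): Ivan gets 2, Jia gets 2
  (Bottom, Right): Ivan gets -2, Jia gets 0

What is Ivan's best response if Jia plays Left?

either — both Top and Bottom are best responses

Against Left, Ivan earns 2 from Top and 2 from Bottom.
So either strategy is a best response.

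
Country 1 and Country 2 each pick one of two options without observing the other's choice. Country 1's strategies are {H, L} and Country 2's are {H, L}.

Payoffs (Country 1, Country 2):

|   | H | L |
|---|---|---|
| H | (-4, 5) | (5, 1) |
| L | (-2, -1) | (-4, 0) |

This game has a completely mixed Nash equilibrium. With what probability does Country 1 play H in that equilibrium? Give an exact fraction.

Let r be the probability that Country 1 plays H. In a completely mixed equilibrium, Country 2 must be indifferent between H and L.
Country 2's expected payoff from H is 5r − (1−r); from L it is r.
Setting these equal: 6r − 1 = r, so r = 1/5.

1/5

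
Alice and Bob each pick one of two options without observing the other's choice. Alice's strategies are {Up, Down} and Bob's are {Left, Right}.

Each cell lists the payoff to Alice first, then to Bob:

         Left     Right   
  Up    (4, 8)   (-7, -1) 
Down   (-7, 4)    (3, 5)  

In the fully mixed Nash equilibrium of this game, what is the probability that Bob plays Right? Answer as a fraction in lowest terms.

Let q be the probability that Bob plays Left. In a completely mixed equilibrium, Alice must be indifferent between Up and Down.
Alice's expected payoff from Up is 4q − 7(1−q); from Down it is −7q + 3(1−q).
Setting these equal: 11q − 7 = −10q + 3, so q = 10/21.
Therefore Bob plays Right with probability 1 − 10/21 = 11/21.

11/21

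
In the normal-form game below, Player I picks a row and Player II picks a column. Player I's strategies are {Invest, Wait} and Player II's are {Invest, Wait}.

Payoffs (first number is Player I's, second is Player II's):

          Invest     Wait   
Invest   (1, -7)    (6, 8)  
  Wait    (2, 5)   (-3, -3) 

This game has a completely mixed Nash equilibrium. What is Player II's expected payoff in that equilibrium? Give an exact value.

First find p, the probability Player I plays Invest, from Player II's indifference between Invest and Wait: −7p + 5(1−p) = 8p − 3(1−p), giving p = 8/23.
Since Player II is indifferent in equilibrium, Player II's expected payoff equals the payoff from either column against (8/23, 15/23). Using Invest: −7(8/23) + 5(15/23) = 19/23.

19/23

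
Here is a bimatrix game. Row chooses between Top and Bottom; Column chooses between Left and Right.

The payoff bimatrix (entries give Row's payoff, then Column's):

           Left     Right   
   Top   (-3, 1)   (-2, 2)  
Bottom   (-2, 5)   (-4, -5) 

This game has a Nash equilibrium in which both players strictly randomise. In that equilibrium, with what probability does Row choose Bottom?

Let p be the probability that Row plays Top. In a completely mixed equilibrium, Column must be indifferent between Left and Right.
Column's expected payoff from Left is p + 5(1−p); from Right it is 2p − 5(1−p).
Setting these equal: −4p + 5 = 7p − 5, so p = 10/11.
Therefore Row plays Bottom with probability 1 − 10/11 = 1/11.

1/11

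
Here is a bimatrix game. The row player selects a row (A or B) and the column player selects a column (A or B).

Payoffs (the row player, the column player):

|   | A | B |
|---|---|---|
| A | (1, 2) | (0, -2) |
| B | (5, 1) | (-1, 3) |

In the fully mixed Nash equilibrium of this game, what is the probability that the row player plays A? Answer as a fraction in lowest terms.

Let r be the probability that the row player plays A. In a completely mixed equilibrium, the column player must be indifferent between A and B.
The column player's expected payoff from A is 2r + (1−r); from B it is −2r + 3(1−r).
Setting these equal: r + 1 = −5r + 3, so r = 1/3.

1/3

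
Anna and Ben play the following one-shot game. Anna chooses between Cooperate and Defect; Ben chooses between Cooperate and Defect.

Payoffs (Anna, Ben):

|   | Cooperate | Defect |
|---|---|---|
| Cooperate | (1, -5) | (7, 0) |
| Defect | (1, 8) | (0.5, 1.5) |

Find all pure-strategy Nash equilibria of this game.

(Cooperate, Defect) and (Defect, Cooperate)

(Cooperate, Cooperate): Ben prefers Defect (0 > -5) — not an equilibrium.
(Cooperate, Defect): Anna gets 7 ≥ 0.5 from Defect, and Ben gets 0 ≥ -5 from Cooperate — Nash equilibrium.
(Defect, Cooperate): Anna gets 1 ≥ 1 from Cooperate, and Ben gets 8 ≥ 1.5 from Defect — Nash equilibrium.
(Defect, Defect): Anna prefers Cooperate (7 > 0.5); Ben prefers Cooperate (8 > 1.5) — not an equilibrium.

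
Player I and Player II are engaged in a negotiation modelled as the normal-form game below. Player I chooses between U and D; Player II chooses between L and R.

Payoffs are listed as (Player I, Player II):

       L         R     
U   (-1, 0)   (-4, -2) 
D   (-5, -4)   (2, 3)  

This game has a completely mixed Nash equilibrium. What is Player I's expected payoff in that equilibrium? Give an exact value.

First find y, the probability Player II plays L, from Player I's indifference between U and D: −y − 4(1−y) = −5y + 2(1−y), giving y = 3/5.
Since Player I is indifferent in equilibrium, Player I's expected payoff equals the payoff from either row against (3/5, 2/5). Using U: −(3/5) − 4(2/5) = -11/5.

-11/5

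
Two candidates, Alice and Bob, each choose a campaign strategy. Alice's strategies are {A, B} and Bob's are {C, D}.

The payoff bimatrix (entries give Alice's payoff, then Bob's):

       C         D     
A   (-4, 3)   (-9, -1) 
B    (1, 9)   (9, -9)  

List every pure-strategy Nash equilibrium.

(B, C)

(A, C): Alice prefers B (1 > -4) — not an equilibrium.
(A, D): Alice prefers B (9 > -9); Bob prefers C (3 > -1) — not an equilibrium.
(B, C): Alice gets 1 ≥ -4 from A, and Bob gets 9 ≥ -9 from D — Nash equilibrium.
(B, D): Bob prefers C (9 > -9) — not an equilibrium.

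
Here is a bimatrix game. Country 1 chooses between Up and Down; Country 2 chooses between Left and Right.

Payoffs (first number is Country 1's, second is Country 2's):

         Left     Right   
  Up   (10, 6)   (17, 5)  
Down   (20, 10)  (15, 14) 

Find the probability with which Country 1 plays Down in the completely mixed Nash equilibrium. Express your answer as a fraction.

1/5

Let p be the probability that Country 1 plays Up. In a completely mixed equilibrium, Country 2 must be indifferent between Left and Right.
Country 2's expected payoff from Left is 6p + 10(1−p); from Right it is 5p + 14(1−p).
Setting these equal: −4p + 10 = −9p + 14, so p = 4/5.
Therefore Country 1 plays Down with probability 1 − 4/5 = 1/5.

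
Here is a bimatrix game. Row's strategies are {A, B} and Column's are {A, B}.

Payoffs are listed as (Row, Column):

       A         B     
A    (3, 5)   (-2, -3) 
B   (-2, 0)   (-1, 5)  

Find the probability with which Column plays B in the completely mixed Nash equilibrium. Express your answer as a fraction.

5/6

Let y be the probability that Column plays A. In a completely mixed equilibrium, Row must be indifferent between A and B.
Row's expected payoff from A is 3y − 2(1−y); from B it is −2y − (1−y).
Setting these equal: 5y − 2 = −y − 1, so y = 1/6.
Therefore Column plays B with probability 1 − 1/6 = 5/6.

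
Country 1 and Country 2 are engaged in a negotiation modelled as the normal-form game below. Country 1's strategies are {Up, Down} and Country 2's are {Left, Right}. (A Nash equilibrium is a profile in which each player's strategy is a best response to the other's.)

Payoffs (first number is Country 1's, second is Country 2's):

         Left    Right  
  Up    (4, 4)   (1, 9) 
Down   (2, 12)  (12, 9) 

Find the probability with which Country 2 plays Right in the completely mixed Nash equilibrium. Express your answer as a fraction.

2/13

Let c be the probability that Country 2 plays Left. In a completely mixed equilibrium, Country 1 must be indifferent between Up and Down.
Country 1's expected payoff from Up is 4c + (1−c); from Down it is 2c + 12(1−c).
Setting these equal: 3c + 1 = −10c + 12, so c = 11/13.
Therefore Country 2 plays Right with probability 1 − 11/13 = 2/13.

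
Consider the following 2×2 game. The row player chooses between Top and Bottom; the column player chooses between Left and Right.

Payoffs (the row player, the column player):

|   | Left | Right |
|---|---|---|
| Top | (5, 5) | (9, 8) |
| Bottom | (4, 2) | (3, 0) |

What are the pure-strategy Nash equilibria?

(Top, Right)

(Top, Left): the column player prefers Right (8 > 5) — not an equilibrium.
(Top, Right): the row player gets 9 ≥ 3 from Bottom, and the column player gets 8 ≥ 5 from Left — Nash equilibrium.
(Bottom, Left): the row player prefers Top (5 > 4) — not an equilibrium.
(Bottom, Right): the row player prefers Top (9 > 3); the column player prefers Left (2 > 0) — not an equilibrium.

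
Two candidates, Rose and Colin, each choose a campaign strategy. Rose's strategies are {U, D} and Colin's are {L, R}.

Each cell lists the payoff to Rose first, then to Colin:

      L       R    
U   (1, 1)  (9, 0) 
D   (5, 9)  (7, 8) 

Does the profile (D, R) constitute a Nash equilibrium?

At (D, R), Rose earns 7; switching to U would give 9, so Rose would deviate.
Colin earns 8; switching to L would give 9, so Colin would deviate.
Since at least one player can profitably deviate, this is not a Nash equilibrium.

No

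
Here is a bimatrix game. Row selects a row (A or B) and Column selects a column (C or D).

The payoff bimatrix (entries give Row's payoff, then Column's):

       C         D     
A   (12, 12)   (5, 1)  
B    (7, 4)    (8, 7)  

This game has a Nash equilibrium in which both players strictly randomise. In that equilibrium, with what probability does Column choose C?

3/8

Let q be the probability that Column plays C. In a completely mixed equilibrium, Row must be indifferent between A and B.
Row's expected payoff from A is 12q + 5(1−q); from B it is 7q + 8(1−q).
Setting these equal: 7q + 5 = −q + 8, so q = 3/8.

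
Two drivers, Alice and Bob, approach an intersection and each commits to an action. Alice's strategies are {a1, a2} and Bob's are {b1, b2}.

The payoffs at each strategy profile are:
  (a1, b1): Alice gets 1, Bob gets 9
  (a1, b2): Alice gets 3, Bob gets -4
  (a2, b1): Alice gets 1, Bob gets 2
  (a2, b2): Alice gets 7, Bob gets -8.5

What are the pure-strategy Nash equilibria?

(a1, b1) and (a2, b1)

(a1, b1): Alice gets 1 ≥ 1 from a2, and Bob gets 9 ≥ -4 from b2 — Nash equilibrium.
(a1, b2): Alice prefers a2 (7 > 3); Bob prefers b1 (9 > -4) — not an equilibrium.
(a2, b1): Alice gets 1 ≥ 1 from a1, and Bob gets 2 ≥ -8.5 from b2 — Nash equilibrium.
(a2, b2): Bob prefers b1 (2 > -8.5) — not an equilibrium.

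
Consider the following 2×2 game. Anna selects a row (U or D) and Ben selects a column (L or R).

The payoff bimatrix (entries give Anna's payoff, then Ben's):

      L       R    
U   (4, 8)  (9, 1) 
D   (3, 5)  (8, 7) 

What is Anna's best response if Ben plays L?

Against L, Anna earns 4 from U and 3 from D.
So U is the best response.

U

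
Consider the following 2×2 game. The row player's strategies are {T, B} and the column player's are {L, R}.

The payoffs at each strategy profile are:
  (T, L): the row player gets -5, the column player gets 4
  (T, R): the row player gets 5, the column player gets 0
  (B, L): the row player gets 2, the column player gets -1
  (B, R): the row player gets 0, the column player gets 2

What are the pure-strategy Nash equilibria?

none

(T, L): the row player prefers B (2 > -5) — not an equilibrium.
(T, R): the column player prefers L (4 > 0) — not an equilibrium.
(B, L): the column player prefers R (2 > -1) — not an equilibrium.
(B, R): the row player prefers T (5 > 0) — not an equilibrium.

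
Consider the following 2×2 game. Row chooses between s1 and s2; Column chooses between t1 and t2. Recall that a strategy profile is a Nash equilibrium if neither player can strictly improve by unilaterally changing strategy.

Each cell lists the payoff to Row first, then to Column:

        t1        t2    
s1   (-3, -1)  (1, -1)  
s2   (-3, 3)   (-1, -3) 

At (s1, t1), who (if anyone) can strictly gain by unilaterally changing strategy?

Row at (s1, t1) earns -3; deviating to s2 yields -3 — not better.
Column earns -1; deviating to t2 yields -1 — not better.
Neither player can strictly improve; the profile is a Nash equilibrium.

Neither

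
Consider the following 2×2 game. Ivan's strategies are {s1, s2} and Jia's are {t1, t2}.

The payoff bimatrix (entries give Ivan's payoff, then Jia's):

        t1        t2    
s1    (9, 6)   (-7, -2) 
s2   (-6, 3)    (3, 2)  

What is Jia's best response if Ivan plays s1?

Against s1, Jia earns 6 from t1 and -2 from t2.
So t1 is the best response.

t1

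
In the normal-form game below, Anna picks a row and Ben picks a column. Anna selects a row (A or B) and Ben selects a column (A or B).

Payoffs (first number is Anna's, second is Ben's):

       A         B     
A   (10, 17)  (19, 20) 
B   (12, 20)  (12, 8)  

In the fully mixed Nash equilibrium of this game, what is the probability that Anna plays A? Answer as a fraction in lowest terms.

Let x be the probability that Anna plays A. In a completely mixed equilibrium, Ben must be indifferent between A and B.
Ben's expected payoff from A is 17x + 20(1−x); from B it is 20x + 8(1−x).
Setting these equal: −3x + 20 = 12x + 8, so x = 4/5.

4/5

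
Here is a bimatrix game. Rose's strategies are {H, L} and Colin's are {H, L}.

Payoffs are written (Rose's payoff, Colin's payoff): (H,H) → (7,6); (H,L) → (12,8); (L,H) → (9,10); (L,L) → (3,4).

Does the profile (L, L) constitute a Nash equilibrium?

At (L, L), Rose earns 3; switching to H would give 12, so Rose would deviate.
Colin earns 4; switching to H would give 10, so Colin would deviate.
Since at least one player can profitably deviate, this is not a Nash equilibrium.

No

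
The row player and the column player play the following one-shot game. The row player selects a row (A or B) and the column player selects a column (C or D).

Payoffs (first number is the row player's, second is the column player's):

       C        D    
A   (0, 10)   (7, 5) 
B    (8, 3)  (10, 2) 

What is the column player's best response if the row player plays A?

C

Against A, the column player earns 10 from C and 5 from D.
So C is the best response.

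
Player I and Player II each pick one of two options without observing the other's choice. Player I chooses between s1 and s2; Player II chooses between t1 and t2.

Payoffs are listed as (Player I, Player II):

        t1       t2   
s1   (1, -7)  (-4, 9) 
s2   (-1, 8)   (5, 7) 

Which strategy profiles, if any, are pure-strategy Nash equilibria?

(s1, t1): Player II prefers t2 (9 > -7) — not an equilibrium.
(s1, t2): Player I prefers s2 (5 > -4) — not an equilibrium.
(s2, t1): Player I prefers s1 (1 > -1) — not an equilibrium.
(s2, t2): Player II prefers t1 (8 > 7) — not an equilibrium.

none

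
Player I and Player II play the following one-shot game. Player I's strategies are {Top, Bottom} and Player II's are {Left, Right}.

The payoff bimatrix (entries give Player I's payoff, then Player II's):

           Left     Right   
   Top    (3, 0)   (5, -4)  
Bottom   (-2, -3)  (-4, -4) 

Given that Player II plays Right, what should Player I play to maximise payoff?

Top

Against Right, Player I earns 5 from Top and -4 from Bottom.
So Top is the best response.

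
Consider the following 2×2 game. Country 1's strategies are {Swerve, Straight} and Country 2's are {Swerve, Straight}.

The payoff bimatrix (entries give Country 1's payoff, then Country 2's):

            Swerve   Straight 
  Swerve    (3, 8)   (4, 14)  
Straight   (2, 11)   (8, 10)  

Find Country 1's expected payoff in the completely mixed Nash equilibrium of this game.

First find q, the probability Country 2 plays Swerve, from Country 1's indifference between Swerve and Straight: 3q + 4(1−q) = 2q + 8(1−q), giving q = 4/5.
Since Country 1 is indifferent in equilibrium, Country 1's expected payoff equals the payoff from either row against (4/5, 1/5). Using Swerve: 3(4/5) + 4(1/5) = 16/5.

16/5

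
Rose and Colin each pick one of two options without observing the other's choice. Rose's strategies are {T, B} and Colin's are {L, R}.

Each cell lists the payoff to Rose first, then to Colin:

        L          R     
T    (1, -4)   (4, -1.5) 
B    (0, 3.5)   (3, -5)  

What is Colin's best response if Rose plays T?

R

Against T, Colin earns -4 from L and -1.5 from R.
So R is the best response.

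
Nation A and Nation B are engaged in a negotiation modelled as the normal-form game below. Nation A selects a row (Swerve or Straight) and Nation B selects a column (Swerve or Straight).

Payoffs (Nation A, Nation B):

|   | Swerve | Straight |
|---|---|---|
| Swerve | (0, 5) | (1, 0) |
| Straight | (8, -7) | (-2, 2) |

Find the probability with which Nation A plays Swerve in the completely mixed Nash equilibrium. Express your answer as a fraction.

Let p be the probability that Nation A plays Swerve. In a completely mixed equilibrium, Nation B must be indifferent between Swerve and Straight.
Nation B's expected payoff from Swerve is 5p − 7(1−p); from Straight it is 2(1−p).
Setting these equal: 12p − 7 = −2p + 2, so p = 9/14.

9/14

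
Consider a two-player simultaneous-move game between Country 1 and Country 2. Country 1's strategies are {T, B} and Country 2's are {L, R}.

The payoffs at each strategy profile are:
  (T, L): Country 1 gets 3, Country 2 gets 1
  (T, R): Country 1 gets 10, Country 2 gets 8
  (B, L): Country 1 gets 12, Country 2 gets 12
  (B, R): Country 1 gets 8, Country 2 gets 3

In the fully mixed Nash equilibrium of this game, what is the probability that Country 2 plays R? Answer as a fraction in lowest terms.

9/11

Let y be the probability that Country 2 plays L. In a completely mixed equilibrium, Country 1 must be indifferent between T and B.
Country 1's expected payoff from T is 3y + 10(1−y); from B it is 12y + 8(1−y).
Setting these equal: −7y + 10 = 4y + 8, so y = 2/11.
Therefore Country 2 plays R with probability 1 − 2/11 = 9/11.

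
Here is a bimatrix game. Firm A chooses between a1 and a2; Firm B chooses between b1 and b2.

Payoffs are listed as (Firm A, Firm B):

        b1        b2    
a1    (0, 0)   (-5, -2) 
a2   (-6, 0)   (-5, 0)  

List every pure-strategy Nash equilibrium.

(a1, b1) and (a2, b2)

(a1, b1): Firm A gets 0 ≥ -6 from a2, and Firm B gets 0 ≥ -2 from b2 — Nash equilibrium.
(a1, b2): Firm B prefers b1 (0 > -2) — not an equilibrium.
(a2, b1): Firm A prefers a1 (0 > -6) — not an equilibrium.
(a2, b2): Firm A gets -5 ≥ -5 from a1, and Firm B gets 0 ≥ 0 from b1 — Nash equilibrium.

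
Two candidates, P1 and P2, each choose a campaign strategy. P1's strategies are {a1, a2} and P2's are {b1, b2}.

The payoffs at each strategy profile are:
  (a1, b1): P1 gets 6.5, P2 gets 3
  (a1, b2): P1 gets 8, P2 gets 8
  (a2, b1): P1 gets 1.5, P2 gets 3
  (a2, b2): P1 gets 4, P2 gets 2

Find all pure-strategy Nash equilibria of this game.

(a1, b2)

(a1, b1): P2 prefers b2 (8 > 3) — not an equilibrium.
(a1, b2): P1 gets 8 ≥ 4 from a2, and P2 gets 8 ≥ 3 from b1 — Nash equilibrium.
(a2, b1): P1 prefers a1 (6.5 > 1.5) — not an equilibrium.
(a2, b2): P1 prefers a1 (8 > 4); P2 prefers b1 (3 > 2) — not an equilibrium.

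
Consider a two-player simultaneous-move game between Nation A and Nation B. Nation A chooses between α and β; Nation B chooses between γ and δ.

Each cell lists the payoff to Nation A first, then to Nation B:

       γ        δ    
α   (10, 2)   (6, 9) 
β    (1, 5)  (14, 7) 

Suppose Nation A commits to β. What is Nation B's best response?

δ

Against β, Nation B earns 5 from γ and 7 from δ.
So δ is the best response.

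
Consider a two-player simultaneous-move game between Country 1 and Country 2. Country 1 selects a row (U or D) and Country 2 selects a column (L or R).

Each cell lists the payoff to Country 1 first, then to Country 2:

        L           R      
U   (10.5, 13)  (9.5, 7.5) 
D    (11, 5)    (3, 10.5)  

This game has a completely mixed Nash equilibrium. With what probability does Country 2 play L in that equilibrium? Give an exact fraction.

Let c be the probability that Country 2 plays L. In a completely mixed equilibrium, Country 1 must be indifferent between U and D.
Country 1's expected payoff from U is 10.5c + 9.5(1−c); from D it is 11c + 3(1−c).
Setting these equal: c + 9.5 = 8c + 3, so c = 13/14.

13/14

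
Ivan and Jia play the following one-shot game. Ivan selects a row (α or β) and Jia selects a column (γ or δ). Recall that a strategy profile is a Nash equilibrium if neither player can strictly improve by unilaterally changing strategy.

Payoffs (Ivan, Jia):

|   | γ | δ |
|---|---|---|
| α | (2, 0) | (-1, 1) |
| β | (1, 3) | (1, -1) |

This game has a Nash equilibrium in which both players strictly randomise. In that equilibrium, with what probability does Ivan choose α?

Let r be the probability that Ivan plays α. In a completely mixed equilibrium, Jia must be indifferent between γ and δ.
Jia's expected payoff from γ is 3(1−r); from δ it is r − (1−r).
Setting these equal: −3r + 3 = 2r − 1, so r = 4/5.

4/5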